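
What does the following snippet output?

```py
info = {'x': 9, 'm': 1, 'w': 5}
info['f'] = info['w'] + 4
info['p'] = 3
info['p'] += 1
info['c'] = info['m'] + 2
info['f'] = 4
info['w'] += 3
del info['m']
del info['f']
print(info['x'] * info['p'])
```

36

info['f'] = info['w']+4 = 9 → {'x': 9, 'm': 1, 'w': 5, 'f': 9}
info['p'] = 3 → {'x': 9, 'm': 1, 'w': 5, 'f': 9, 'p': 3}
info['p'] = 3+1 = 4 → {'x': 9, 'm': 1, 'w': 5, 'f': 9, 'p': 4}
info['c'] = info['m']+2 = 3 → {'x': 9, 'm': 1, 'w': 5, 'f': 9, 'p': 4, 'c': 3}
info['f'] = 4 → {'x': 9, 'm': 1, 'w': 5, 'f': 4, 'p': 4, 'c': 3}
info['w'] = 5+3 = 8 → {'x': 9, 'm': 1, 'w': 8, 'f': 4, 'p': 4, 'c': 3}
del 'm' → {'x': 9, 'w': 8, 'f': 4, 'p': 4, 'c': 3}
del 'f' → {'x': 9, 'w': 8, 'p': 4, 'c': 3}
info['x']*info['p'] = 9*4 = 36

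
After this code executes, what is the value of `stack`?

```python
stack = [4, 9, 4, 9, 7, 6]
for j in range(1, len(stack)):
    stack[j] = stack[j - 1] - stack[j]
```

j=1: stack[1] = 4-9 = -5 → [4, -5, 4, 9, 7, 6]
j=2: stack[2] = (-5)-4 = -9 → [4, -5, -9, 9, 7, 6]
j=3: stack[3] = (-9)-9 = -18 → [4, -5, -9, -18, 7, 6]
j=4: stack[4] = (-18)-7 = -25 → [4, -5, -9, -18, -25, 6]
j=5: stack[5] = (-25)-6 = -31 → [4, -5, -9, -18, -25, -31]

[4, -5, -9, -18, -25, -31]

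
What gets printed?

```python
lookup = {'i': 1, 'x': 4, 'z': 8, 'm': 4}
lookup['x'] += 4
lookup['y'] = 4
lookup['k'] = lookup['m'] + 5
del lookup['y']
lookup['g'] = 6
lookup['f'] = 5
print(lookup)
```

{'i': 1, 'x': 8, 'z': 8, 'm': 4, 'k': 9, 'g': 6, 'f': 5}

lookup['x'] = 4+4 = 8 → {'i': 1, 'x': 8, 'z': 8, 'm': 4}
lookup['y'] = 4 → {'i': 1, 'x': 8, 'z': 8, 'm': 4, 'y': 4}
lookup['k'] = lookup['m']+5 = 9 → {'i': 1, 'x': 8, 'z': 8, 'm': 4, 'y': 4, 'k': 9}
del 'y' → {'i': 1, 'x': 8, 'z': 8, 'm': 4, 'k': 9}
lookup['g'] = 6 → {'i': 1, 'x': 8, 'z': 8, 'm': 4, 'k': 9, 'g': 6}
lookup['f'] = 5 → {'i': 1, 'x': 8, 'z': 8, 'm': 4, 'k': 9, 'g': 6, 'f': 5}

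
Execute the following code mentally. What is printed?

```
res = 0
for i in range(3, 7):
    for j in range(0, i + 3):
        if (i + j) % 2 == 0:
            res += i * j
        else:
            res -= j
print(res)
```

i=3,j=0: odd sum, res = 0-0 = 0
i=3,j=1: even sum, res = 0+3 = 3
i=3,j=2: odd sum, res = 3-2 = 1
i=3,j=3: even sum, res = 1+9 = 10
i=3,j=4: odd sum, res = 10-4 = 6
i=3,j=5: even sum, res = 6+15 = 21
i=4,j=0: even sum, res = 21+0 = 21
i=4,j=1: odd sum, res = 21-1 = 20
i=4,j=2: even sum, res = 20+8 = 28
i=4,j=3: odd sum, res = 28-3 = 25
i=4,j=4: even sum, res = 25+16 = 41
i=4,j=5: odd sum, res = 41-5 = 36
i=4,j=6: even sum, res = 36+24 = 60
i=5,j=0: odd sum, res = 60-0 = 60
i=5,j=1: even sum, res = 60+5 = 65
i=5,j=2: odd sum, res = 65-2 = 63
i=5,j=3: even sum, res = 63+15 = 78
i=5,j=4: odd sum, res = 78-4 = 74
i=5,j=5: even sum, res = 74+25 = 99
i=5,j=6: odd sum, res = 99-6 = 93
i=5,j=7: even sum, res = 93+35 = 128
i=6,j=0: even sum, res = 128+0 = 128
i=6,j=1: odd sum, res = 128-1 = 127
i=6,j=2: even sum, res = 127+12 = 139
i=6,j=3: odd sum, res = 139-3 = 136
i=6,j=4: even sum, res = 136+24 = 160
i=6,j=5: odd sum, res = 160-5 = 155
i=6,j=6: even sum, res = 155+36 = 191
i=6,j=7: odd sum, res = 191-7 = 184
i=6,j=8: even sum, res = 184+48 = 232

232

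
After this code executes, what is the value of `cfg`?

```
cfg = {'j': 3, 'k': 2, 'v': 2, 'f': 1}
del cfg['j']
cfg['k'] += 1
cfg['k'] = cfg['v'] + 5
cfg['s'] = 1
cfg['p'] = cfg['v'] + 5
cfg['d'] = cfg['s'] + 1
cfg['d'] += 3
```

del 'j' → {'k': 2, 'v': 2, 'f': 1}
cfg['k'] = 2+1 = 3 → {'k': 3, 'v': 2, 'f': 1}
cfg['k'] = cfg['v']+5 = 7 → {'k': 7, 'v': 2, 'f': 1}
cfg['s'] = 1 → {'k': 7, 'v': 2, 'f': 1, 's': 1}
cfg['p'] = cfg['v']+5 = 7 → {'k': 7, 'v': 2, 'f': 1, 's': 1, 'p': 7}
cfg['d'] = cfg['s']+1 = 2 → {'k': 7, 'v': 2, 'f': 1, 's': 1, 'p': 7, 'd': 2}
cfg['d'] = 2+3 = 5 → {'k': 7, 'v': 2, 'f': 1, 's': 1, 'p': 7, 'd': 5}

{'k': 7, 'v': 2, 'f': 1, 's': 1, 'p': 7, 'd': 5}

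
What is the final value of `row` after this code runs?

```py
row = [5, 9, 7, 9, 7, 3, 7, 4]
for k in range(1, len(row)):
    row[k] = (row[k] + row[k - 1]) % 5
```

[5, 4, 1, 0, 2, 0, 2, 1]

k=1: row[1] = (9+5)%5 = 4 → [5, 4, 7, 9, 7, 3, 7, 4]
k=2: row[2] = (7+4)%5 = 1 → [5, 4, 1, 9, 7, 3, 7, 4]
k=3: row[3] = (9+1)%5 = 0 → [5, 4, 1, 0, 7, 3, 7, 4]
k=4: row[4] = (7+0)%5 = 2 → [5, 4, 1, 0, 2, 3, 7, 4]
k=5: row[5] = (3+2)%5 = 0 → [5, 4, 1, 0, 2, 0, 7, 4]
k=6: row[6] = (7+0)%5 = 2 → [5, 4, 1, 0, 2, 0, 2, 4]
k=7: row[7] = (4+2)%5 = 1 → [5, 4, 1, 0, 2, 0, 2, 1]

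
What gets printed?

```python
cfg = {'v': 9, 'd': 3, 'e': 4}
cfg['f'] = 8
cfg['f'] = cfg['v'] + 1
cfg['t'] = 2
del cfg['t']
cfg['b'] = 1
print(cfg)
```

{'v': 9, 'd': 3, 'e': 4, 'f': 10, 'b': 1}

cfg['f'] = 8 → {'v': 9, 'd': 3, 'e': 4, 'f': 8}
cfg['f'] = cfg['v']+1 = 10 → {'v': 9, 'd': 3, 'e': 4, 'f': 10}
cfg['t'] = 2 → {'v': 9, 'd': 3, 'e': 4, 'f': 10, 't': 2}
del 't' → {'v': 9, 'd': 3, 'e': 4, 'f': 10}
cfg['b'] = 1 → {'v': 9, 'd': 3, 'e': 4, 'f': 10, 'b': 1}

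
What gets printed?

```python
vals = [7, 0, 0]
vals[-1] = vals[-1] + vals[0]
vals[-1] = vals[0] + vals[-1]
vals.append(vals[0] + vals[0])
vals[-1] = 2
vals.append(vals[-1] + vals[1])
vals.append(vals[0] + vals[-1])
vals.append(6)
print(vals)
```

[7, 0, 14, 2, 2, 9, 6]

vals[-1] = vals[-1]+vals[0] = 0+7 = 7 → [7, 0, 7]
vals[-1] = vals[0]+vals[-1] = 7+7 = 14 → [7, 0, 14]
append vals[0]+vals[0] = 7+7 = 14 → [7, 0, 14, 14]
vals[-1] = 2 → [7, 0, 14, 2]
append vals[-1]+vals[1] = 2+0 = 2 → [7, 0, 14, 2, 2]
append vals[0]+vals[-1] = 7+2 = 9 → [7, 0, 14, 2, 2, 9]
append 6 → [7, 0, 14, 2, 2, 9, 6]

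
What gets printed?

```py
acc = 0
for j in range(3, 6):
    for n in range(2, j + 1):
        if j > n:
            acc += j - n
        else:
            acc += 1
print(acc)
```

13

j=3,n=2: 3>2, acc = 0+1 = 1
j=3,n=3: not 3>3, acc = 1+1 = 2
j=4,n=2: 4>2, acc = 2+2 = 4
j=4,n=3: 4>3, acc = 4+1 = 5
j=4,n=4: not 4>4, acc = 5+1 = 6
j=5,n=2: 5>2, acc = 6+3 = 9
j=5,n=3: 5>3, acc = 9+2 = 11
j=5,n=4: 5>4, acc = 11+1 = 12
j=5,n=5: not 5>5, acc = 12+1 = 13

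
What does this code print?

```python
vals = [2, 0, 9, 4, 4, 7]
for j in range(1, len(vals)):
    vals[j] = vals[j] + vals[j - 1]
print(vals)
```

[2, 2, 11, 15, 19, 26]

j=1: vals[1] = 0+2 = 2 → [2, 2, 9, 4, 4, 7]
j=2: vals[2] = 9+2 = 11 → [2, 2, 11, 4, 4, 7]
j=3: vals[3] = 4+11 = 15 → [2, 2, 11, 15, 4, 7]
j=4: vals[4] = 4+15 = 19 → [2, 2, 11, 15, 19, 7]
j=5: vals[5] = 7+19 = 26 → [2, 2, 11, 15, 19, 26]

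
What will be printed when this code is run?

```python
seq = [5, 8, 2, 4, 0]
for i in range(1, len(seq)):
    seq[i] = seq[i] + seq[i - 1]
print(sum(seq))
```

i=1: seq[1] = 8+5 = 13 → [5, 13, 2, 4, 0]
i=2: seq[2] = 2+13 = 15 → [5, 13, 15, 4, 0]
i=3: seq[3] = 4+15 = 19 → [5, 13, 15, 19, 0]
i=4: seq[4] = 0+19 = 19 → [5, 13, 15, 19, 19]
sum = 71

71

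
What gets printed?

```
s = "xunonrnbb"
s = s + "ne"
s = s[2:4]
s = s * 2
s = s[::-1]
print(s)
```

onon

+ 'ne' → 'xunonrnbbne'
slice [2:4] → 'no'
repeat ×2 → 'nono'
reverse → 'onon'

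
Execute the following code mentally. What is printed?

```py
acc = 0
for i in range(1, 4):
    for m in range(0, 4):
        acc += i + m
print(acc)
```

i=1,m=0: acc = 0+1 = 1
i=1,m=1: acc = 1+2 = 3
i=1,m=2: acc = 3+3 = 6
i=1,m=3: acc = 6+4 = 10
i=2,m=0: acc = 10+2 = 12
i=2,m=1: acc = 12+3 = 15
i=2,m=2: acc = 15+4 = 19
i=2,m=3: acc = 19+5 = 24
i=3,m=0: acc = 24+3 = 27
i=3,m=1: acc = 27+4 = 31
i=3,m=2: acc = 31+5 = 36
i=3,m=3: acc = 36+6 = 42

42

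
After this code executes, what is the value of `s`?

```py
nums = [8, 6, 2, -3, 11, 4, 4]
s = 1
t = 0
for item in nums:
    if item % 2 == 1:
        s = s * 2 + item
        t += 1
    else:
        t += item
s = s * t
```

234

item=8: not odd; t=8
item=6: not odd; t=14
item=2: not odd; t=16
item=-3: odd, s = 1*2+(-3) = -1; t=17
item=11: odd, s = (-1)*2+11 = 9; t=18
item=4: not odd; t=22
item=4: not odd; t=26
s*t = 9*26 = 234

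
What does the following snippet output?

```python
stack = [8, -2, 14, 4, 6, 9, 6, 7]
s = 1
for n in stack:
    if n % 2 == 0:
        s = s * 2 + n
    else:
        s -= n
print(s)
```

n=8: even, s = 1*2+8 = 10
n=-2: even, s = 10*2+(-2) = 18
n=14: even, s = 18*2+14 = 50
n=4: even, s = 50*2+4 = 104
n=6: even, s = 104*2+6 = 214
n=9: not even, s = 214-9 = 205
n=6: even, s = 205*2+6 = 416
n=7: not even, s = 416-7 = 409

409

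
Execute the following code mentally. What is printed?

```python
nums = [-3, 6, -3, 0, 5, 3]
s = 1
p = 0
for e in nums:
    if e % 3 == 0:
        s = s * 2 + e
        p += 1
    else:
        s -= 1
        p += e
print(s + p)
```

31

e=-3: %3==0, s = 1*2+(-3) = -1; p=1
e=6: %3==0, s = (-1)*2+6 = 4; p=2
e=-3: %3==0, s = 4*2+(-3) = 5; p=3
e=0: %3==0, s = 5*2+0 = 10; p=4
e=5: not %3==0, s = 10-1 = 9; p=9
e=3: %3==0, s = 9*2+3 = 21; p=10
s+p = 21+10 = 31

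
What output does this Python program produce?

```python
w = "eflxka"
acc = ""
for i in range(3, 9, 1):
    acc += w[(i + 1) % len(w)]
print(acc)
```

i=3: add w[4]='k' → 'k'
i=4: add w[5]='a' → 'ka'
i=5: add w[0]='e' → 'kae'
i=6: add w[1]='f' → 'kaef'
i=7: add w[2]='l' → 'kaefl'
i=8: add w[3]='x' → 'kaeflx'

kaeflx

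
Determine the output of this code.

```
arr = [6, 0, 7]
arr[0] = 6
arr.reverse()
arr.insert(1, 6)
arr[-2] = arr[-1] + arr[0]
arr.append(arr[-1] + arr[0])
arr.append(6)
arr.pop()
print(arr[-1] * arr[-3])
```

169

arr[0] = 6 → [6, 0, 7]
reverse → [7, 0, 6]
insert 6 at 1 → [7, 6, 0, 6]
arr[-2] = arr[-1]+arr[0] = 6+7 = 13 → [7, 6, 13, 6]
append arr[-1]+arr[0] = 6+7 = 13 → [7, 6, 13, 6, 13]
append 6 → [7, 6, 13, 6, 13, 6]
pop() removes 6 → [7, 6, 13, 6, 13]
arr[-1]*arr[-3] = 13*13 = 169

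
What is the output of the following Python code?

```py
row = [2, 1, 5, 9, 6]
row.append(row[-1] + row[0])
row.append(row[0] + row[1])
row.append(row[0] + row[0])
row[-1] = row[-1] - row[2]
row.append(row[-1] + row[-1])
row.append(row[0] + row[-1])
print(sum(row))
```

31

append row[-1]+row[0] = 6+2 = 8 → [2, 1, 5, 9, 6, 8]
append row[0]+row[1] = 2+1 = 3 → [2, 1, 5, 9, 6, 8, 3]
append row[0]+row[0] = 2+2 = 4 → [2, 1, 5, 9, 6, 8, 3, 4]
row[-1] = row[-1]-row[2] = 4-5 = -1 → [2, 1, 5, 9, 6, 8, 3, -1]
append row[-1]+row[-1] = (-1)+(-1) = -2 → [2, 1, 5, 9, 6, 8, 3, -1, -2]
append row[0]+row[-1] = 2+(-2) = 0 → [2, 1, 5, 9, 6, 8, 3, -1, -2, 0]
sum = 31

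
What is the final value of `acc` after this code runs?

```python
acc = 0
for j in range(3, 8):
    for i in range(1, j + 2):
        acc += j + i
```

270

j=3,i=1: acc = 0+4 = 4
j=3,i=2: acc = 4+5 = 9
j=3,i=3: acc = 9+6 = 15
j=3,i=4: acc = 15+7 = 22
j=4,i=1: acc = 22+5 = 27
j=4,i=2: acc = 27+6 = 33
j=4,i=3: acc = 33+7 = 40
j=4,i=4: acc = 40+8 = 48
j=4,i=5: acc = 48+9 = 57
j=5,i=1: acc = 57+6 = 63
j=5,i=2: acc = 63+7 = 70
j=5,i=3: acc = 70+8 = 78
j=5,i=4: acc = 78+9 = 87
j=5,i=5: acc = 87+10 = 97
j=5,i=6: acc = 97+11 = 108
j=6,i=1: acc = 108+7 = 115
j=6,i=2: acc = 115+8 = 123
j=6,i=3: acc = 123+9 = 132
j=6,i=4: acc = 132+10 = 142
j=6,i=5: acc = 142+11 = 153
j=6,i=6: acc = 153+12 = 165
j=6,i=7: acc = 165+13 = 178
j=7,i=1: acc = 178+8 = 186
j=7,i=2: acc = 186+9 = 195
j=7,i=3: acc = 195+10 = 205
j=7,i=4: acc = 205+11 = 216
j=7,i=5: acc = 216+12 = 228
j=7,i=6: acc = 228+13 = 241
j=7,i=7: acc = 241+14 = 255
j=7,i=8: acc = 255+15 = 270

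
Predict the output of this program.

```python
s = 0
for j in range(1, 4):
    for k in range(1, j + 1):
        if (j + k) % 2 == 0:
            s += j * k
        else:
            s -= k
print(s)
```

j=1,k=1: even sum, s = 0+1 = 1
j=2,k=1: odd sum, s = 1-1 = 0
j=2,k=2: even sum, s = 0+4 = 4
j=3,k=1: even sum, s = 4+3 = 7
j=3,k=2: odd sum, s = 7-2 = 5
j=3,k=3: even sum, s = 5+9 = 14

14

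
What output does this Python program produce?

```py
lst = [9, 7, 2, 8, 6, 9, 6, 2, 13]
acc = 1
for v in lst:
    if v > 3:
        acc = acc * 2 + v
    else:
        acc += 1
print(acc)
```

v=9: >3, acc = 1*2+9 = 11
v=7: >3, acc = 11*2+7 = 29
v=2: not >3, acc = 29+1 = 30
v=8: >3, acc = 30*2+8 = 68
v=6: >3, acc = 68*2+6 = 142
v=9: >3, acc = 142*2+9 = 293
v=6: >3, acc = 293*2+6 = 592
v=2: not >3, acc = 592+1 = 593
v=13: >3, acc = 593*2+13 = 1199

1199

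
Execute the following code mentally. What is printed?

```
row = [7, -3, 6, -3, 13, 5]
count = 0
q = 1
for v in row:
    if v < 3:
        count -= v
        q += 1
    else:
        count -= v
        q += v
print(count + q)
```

9

v=7: not <3, count = 0-7 = -7; q=8
v=-3: <3, count = (-7)-(-3) = -4; q=9
v=6: not <3, count = (-4)-6 = -10; q=15
v=-3: <3, count = (-10)-(-3) = -7; q=16
v=13: not <3, count = (-7)-13 = -20; q=29
v=5: not <3, count = (-20)-5 = -25; q=34
count+q = (-25)+34 = 9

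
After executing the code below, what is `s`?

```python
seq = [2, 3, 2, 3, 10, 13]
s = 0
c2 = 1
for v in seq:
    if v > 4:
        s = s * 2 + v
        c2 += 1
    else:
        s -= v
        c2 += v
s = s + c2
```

6

v=2: not >4, s = 0-2 = -2; c2=3
v=3: not >4, s = (-2)-3 = -5; c2=6
v=2: not >4, s = (-5)-2 = -7; c2=8
v=3: not >4, s = (-7)-3 = -10; c2=11
v=10: >4, s = (-10)*2+10 = -10; c2=12
v=13: >4, s = (-10)*2+13 = -7; c2=13
s+c2 = (-7)+13 = 6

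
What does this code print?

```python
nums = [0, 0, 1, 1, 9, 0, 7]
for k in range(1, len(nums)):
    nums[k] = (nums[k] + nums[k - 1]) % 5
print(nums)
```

k=1: nums[1] = (0+0)%5 = 0 → [0, 0, 1, 1, 9, 0, 7]
k=2: nums[2] = (1+0)%5 = 1 → [0, 0, 1, 1, 9, 0, 7]
k=3: nums[3] = (1+1)%5 = 2 → [0, 0, 1, 2, 9, 0, 7]
k=4: nums[4] = (9+2)%5 = 1 → [0, 0, 1, 2, 1, 0, 7]
k=5: nums[5] = (0+1)%5 = 1 → [0, 0, 1, 2, 1, 1, 7]
k=6: nums[6] = (7+1)%5 = 3 → [0, 0, 1, 2, 1, 1, 3]

[0, 0, 1, 2, 1, 1, 3]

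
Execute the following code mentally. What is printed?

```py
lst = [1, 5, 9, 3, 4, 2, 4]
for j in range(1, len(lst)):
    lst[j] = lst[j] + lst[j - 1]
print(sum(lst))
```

114

j=1: lst[1] = 5+1 = 6 → [1, 6, 9, 3, 4, 2, 4]
j=2: lst[2] = 9+6 = 15 → [1, 6, 15, 3, 4, 2, 4]
j=3: lst[3] = 3+15 = 18 → [1, 6, 15, 18, 4, 2, 4]
j=4: lst[4] = 4+18 = 22 → [1, 6, 15, 18, 22, 2, 4]
j=5: lst[5] = 2+22 = 24 → [1, 6, 15, 18, 22, 24, 4]
j=6: lst[6] = 4+24 = 28 → [1, 6, 15, 18, 22, 24, 28]
sum = 114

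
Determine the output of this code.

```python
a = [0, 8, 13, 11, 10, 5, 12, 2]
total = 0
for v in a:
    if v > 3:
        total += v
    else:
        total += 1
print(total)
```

v=0: not >3, total = 0+1 = 1
v=8: >3, total = 1+8 = 9
v=13: >3, total = 9+13 = 22
v=11: >3, total = 22+11 = 33
v=10: >3, total = 33+10 = 43
v=5: >3, total = 43+5 = 48
v=12: >3, total = 48+12 = 60
v=2: not >3, total = 60+1 = 61

61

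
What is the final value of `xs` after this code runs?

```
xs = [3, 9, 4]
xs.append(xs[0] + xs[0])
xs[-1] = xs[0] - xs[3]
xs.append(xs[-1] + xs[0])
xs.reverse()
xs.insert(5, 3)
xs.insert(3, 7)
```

append xs[0]+xs[0] = 3+3 = 6 → [3, 9, 4, 6]
xs[-1] = xs[0]-xs[3] = 3-6 = -3 → [3, 9, 4, -3]
append xs[-1]+xs[0] = (-3)+3 = 0 → [3, 9, 4, -3, 0]
reverse → [0, -3, 4, 9, 3]
insert 3 at 5 → [0, -3, 4, 9, 3, 3]
insert 7 at 3 → [0, -3, 4, 7, 9, 3, 3]

[0, -3, 4, 7, 9, 3, 3]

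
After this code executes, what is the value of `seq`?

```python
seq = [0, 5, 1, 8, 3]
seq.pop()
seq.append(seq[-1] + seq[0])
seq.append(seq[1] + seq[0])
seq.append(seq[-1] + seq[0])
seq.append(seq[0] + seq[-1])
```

pop() removes 3 → [0, 5, 1, 8]
append seq[-1]+seq[0] = 8+0 = 8 → [0, 5, 1, 8, 8]
append seq[1]+seq[0] = 5+0 = 5 → [0, 5, 1, 8, 8, 5]
append seq[-1]+seq[0] = 5+0 = 5 → [0, 5, 1, 8, 8, 5, 5]
append seq[0]+seq[-1] = 0+5 = 5 → [0, 5, 1, 8, 8, 5, 5, 5]

[0, 5, 1, 8, 8, 5, 5, 5]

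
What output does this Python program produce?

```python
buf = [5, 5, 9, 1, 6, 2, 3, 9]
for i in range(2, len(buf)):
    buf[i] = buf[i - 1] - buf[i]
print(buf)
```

[5, 5, -4, -5, -11, -13, -16, -25]

i=2: buf[2] = 5-9 = -4 → [5, 5, -4, 1, 6, 2, 3, 9]
i=3: buf[3] = (-4)-1 = -5 → [5, 5, -4, -5, 6, 2, 3, 9]
i=4: buf[4] = (-5)-6 = -11 → [5, 5, -4, -5, -11, 2, 3, 9]
i=5: buf[5] = (-11)-2 = -13 → [5, 5, -4, -5, -11, -13, 3, 9]
i=6: buf[6] = (-13)-3 = -16 → [5, 5, -4, -5, -11, -13, -16, 9]
i=7: buf[7] = (-16)-9 = -25 → [5, 5, -4, -5, -11, -13, -16, -25]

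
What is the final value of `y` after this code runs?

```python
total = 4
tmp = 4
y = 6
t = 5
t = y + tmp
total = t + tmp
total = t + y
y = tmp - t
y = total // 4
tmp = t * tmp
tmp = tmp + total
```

t = 6+4 = 10
total = 10+4 = 14
total = 10+6 = 16
y = 4-10 = -6
y = 16//4 = 4
tmp = 10*4 = 40
tmp = 40+16 = 56

4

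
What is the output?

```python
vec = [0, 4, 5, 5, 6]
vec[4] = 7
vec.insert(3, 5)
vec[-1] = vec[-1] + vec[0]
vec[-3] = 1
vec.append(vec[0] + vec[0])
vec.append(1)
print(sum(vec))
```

23

vec[4] = 7 → [0, 4, 5, 5, 7]
insert 5 at 3 → [0, 4, 5, 5, 5, 7]
vec[-1] = vec[-1]+vec[0] = 7+0 = 7 → [0, 4, 5, 5, 5, 7]
vec[-3] = 1 → [0, 4, 5, 1, 5, 7]
append vec[0]+vec[0] = 0+0 = 0 → [0, 4, 5, 1, 5, 7, 0]
append 1 → [0, 4, 5, 1, 5, 7, 0, 1]
sum = 23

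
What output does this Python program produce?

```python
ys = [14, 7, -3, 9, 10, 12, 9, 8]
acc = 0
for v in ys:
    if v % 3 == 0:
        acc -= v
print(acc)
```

-27

v=14: not %3==0
v=7: not %3==0
v=-3: %3==0, acc = 0-(-3) = 3
v=9: %3==0, acc = 3-9 = -6
v=10: not %3==0
v=12: %3==0, acc = (-6)-12 = -18
v=9: %3==0, acc = (-18)-9 = -27
v=8: not %3==0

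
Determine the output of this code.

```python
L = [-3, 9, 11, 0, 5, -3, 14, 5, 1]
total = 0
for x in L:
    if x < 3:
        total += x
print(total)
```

-5

x=-3: <3, total = 0+(-3) = -3
x=9: not <3
x=11: not <3
x=0: <3, total = (-3)+0 = -3
x=5: not <3
x=-3: <3, total = (-3)+(-3) = -6
x=14: not <3
x=5: not <3
x=1: <3, total = (-6)+1 = -5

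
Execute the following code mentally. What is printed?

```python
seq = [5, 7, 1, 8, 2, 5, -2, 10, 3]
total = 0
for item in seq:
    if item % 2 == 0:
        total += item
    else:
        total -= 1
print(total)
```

item=5: not even, total = 0-1 = -1
item=7: not even, total = (-1)-1 = -2
item=1: not even, total = (-2)-1 = -3
item=8: even, total = (-3)+8 = 5
item=2: even, total = 5+2 = 7
item=5: not even, total = 7-1 = 6
item=-2: even, total = 6+(-2) = 4
item=10: even, total = 4+10 = 14
item=3: not even, total = 14-1 = 13

13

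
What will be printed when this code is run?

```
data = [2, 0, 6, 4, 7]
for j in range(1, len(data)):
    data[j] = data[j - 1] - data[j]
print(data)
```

j=1: data[1] = 2-0 = 2 → [2, 2, 6, 4, 7]
j=2: data[2] = 2-6 = -4 → [2, 2, -4, 4, 7]
j=3: data[3] = (-4)-4 = -8 → [2, 2, -4, -8, 7]
j=4: data[4] = (-8)-7 = -15 → [2, 2, -4, -8, -15]

[2, 2, -4, -8, -15]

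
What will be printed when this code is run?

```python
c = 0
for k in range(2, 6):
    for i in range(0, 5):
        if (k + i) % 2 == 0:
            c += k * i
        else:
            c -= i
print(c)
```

48

k=2,i=0: even sum, c = 0+0 = 0
k=2,i=1: odd sum, c = 0-1 = -1
k=2,i=2: even sum, c = (-1)+4 = 3
k=2,i=3: odd sum, c = 3-3 = 0
k=2,i=4: even sum, c = 0+8 = 8
k=3,i=0: odd sum, c = 8-0 = 8
k=3,i=1: even sum, c = 8+3 = 11
k=3,i=2: odd sum, c = 11-2 = 9
k=3,i=3: even sum, c = 9+9 = 18
k=3,i=4: odd sum, c = 18-4 = 14
k=4,i=0: even sum, c = 14+0 = 14
k=4,i=1: odd sum, c = 14-1 = 13
k=4,i=2: even sum, c = 13+8 = 21
k=4,i=3: odd sum, c = 21-3 = 18
k=4,i=4: even sum, c = 18+16 = 34
k=5,i=0: odd sum, c = 34-0 = 34
k=5,i=1: even sum, c = 34+5 = 39
k=5,i=2: odd sum, c = 39-2 = 37
k=5,i=3: even sum, c = 37+15 = 52
k=5,i=4: odd sum, c = 52-4 = 48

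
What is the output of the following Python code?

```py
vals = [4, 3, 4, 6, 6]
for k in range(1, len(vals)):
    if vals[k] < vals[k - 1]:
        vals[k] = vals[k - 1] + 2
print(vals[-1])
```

12

k=1: 3<4, vals[1] = 4+2 = 6 → [4, 6, 4, 6, 6]
k=2: 4<6, vals[2] = 6+2 = 8 → [4, 6, 8, 6, 6]
k=3: 6<8, vals[3] = 8+2 = 10 → [4, 6, 8, 10, 6]
k=4: 6<10, vals[4] = 10+2 = 12 → [4, 6, 8, 10, 12]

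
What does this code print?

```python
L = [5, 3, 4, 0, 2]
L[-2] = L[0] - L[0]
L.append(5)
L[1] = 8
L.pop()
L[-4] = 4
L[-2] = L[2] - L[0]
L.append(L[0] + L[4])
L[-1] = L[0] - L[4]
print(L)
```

[5, 4, 4, -1, 2, 3]

L[-2] = L[0]-L[0] = 5-5 = 0 → [5, 3, 4, 0, 2]
append 5 → [5, 3, 4, 0, 2, 5]
L[1] = 8 → [5, 8, 4, 0, 2, 5]
pop() removes 5 → [5, 8, 4, 0, 2]
L[-4] = 4 → [5, 4, 4, 0, 2]
L[-2] = L[2]-L[0] = 4-5 = -1 → [5, 4, 4, -1, 2]
append L[0]+L[4] = 5+2 = 7 → [5, 4, 4, -1, 2, 7]
L[-1] = L[0]-L[4] = 5-2 = 3 → [5, 4, 4, -1, 2, 3]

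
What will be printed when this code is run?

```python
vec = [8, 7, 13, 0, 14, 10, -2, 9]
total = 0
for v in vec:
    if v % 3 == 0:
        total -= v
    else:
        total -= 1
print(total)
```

-15

v=8: not %3==0, total = 0-1 = -1
v=7: not %3==0, total = (-1)-1 = -2
v=13: not %3==0, total = (-2)-1 = -3
v=0: %3==0, total = (-3)-0 = -3
v=14: not %3==0, total = (-3)-1 = -4
v=10: not %3==0, total = (-4)-1 = -5
v=-2: not %3==0, total = (-5)-1 = -6
v=9: %3==0, total = (-6)-9 = -15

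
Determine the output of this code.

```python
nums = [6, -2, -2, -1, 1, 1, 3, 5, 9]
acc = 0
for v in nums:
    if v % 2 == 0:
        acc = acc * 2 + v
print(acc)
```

v=6: even, acc = 0*2+6 = 6
v=-2: even, acc = 6*2+(-2) = 10
v=-2: even, acc = 10*2+(-2) = 18
v=-1: not even
v=1: not even
v=1: not even
v=3: not even
v=5: not even
v=9: not even

18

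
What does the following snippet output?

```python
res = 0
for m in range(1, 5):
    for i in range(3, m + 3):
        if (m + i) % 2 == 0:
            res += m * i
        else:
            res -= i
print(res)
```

m=1,i=3: even sum, res = 0+3 = 3
m=2,i=3: odd sum, res = 3-3 = 0
m=2,i=4: even sum, res = 0+8 = 8
m=3,i=3: even sum, res = 8+9 = 17
m=3,i=4: odd sum, res = 17-4 = 13
m=3,i=5: even sum, res = 13+15 = 28
m=4,i=3: odd sum, res = 28-3 = 25
m=4,i=4: even sum, res = 25+16 = 41
m=4,i=5: odd sum, res = 41-5 = 36
m=4,i=6: even sum, res = 36+24 = 60

60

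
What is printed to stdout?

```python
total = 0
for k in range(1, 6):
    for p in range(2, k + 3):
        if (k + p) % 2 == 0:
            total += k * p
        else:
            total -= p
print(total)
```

131

k=1,p=2: odd sum, total = 0-2 = -2
k=1,p=3: even sum, total = (-2)+3 = 1
k=2,p=2: even sum, total = 1+4 = 5
k=2,p=3: odd sum, total = 5-3 = 2
k=2,p=4: even sum, total = 2+8 = 10
k=3,p=2: odd sum, total = 10-2 = 8
k=3,p=3: even sum, total = 8+9 = 17
k=3,p=4: odd sum, total = 17-4 = 13
k=3,p=5: even sum, total = 13+15 = 28
k=4,p=2: even sum, total = 28+8 = 36
k=4,p=3: odd sum, total = 36-3 = 33
k=4,p=4: even sum, total = 33+16 = 49
k=4,p=5: odd sum, total = 49-5 = 44
k=4,p=6: even sum, total = 44+24 = 68
k=5,p=2: odd sum, total = 68-2 = 66
k=5,p=3: even sum, total = 66+15 = 81
k=5,p=4: odd sum, total = 81-4 = 77
k=5,p=5: even sum, total = 77+25 = 102
k=5,p=6: odd sum, total = 102-6 = 96
k=5,p=7: even sum, total = 96+35 = 131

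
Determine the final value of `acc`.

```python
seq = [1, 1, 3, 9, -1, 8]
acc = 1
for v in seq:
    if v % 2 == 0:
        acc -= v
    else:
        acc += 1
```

v=1: not even, acc = 1+1 = 2
v=1: not even, acc = 2+1 = 3
v=3: not even, acc = 3+1 = 4
v=9: not even, acc = 4+1 = 5
v=-1: not even, acc = 5+1 = 6
v=8: even, acc = 6-8 = -2

-2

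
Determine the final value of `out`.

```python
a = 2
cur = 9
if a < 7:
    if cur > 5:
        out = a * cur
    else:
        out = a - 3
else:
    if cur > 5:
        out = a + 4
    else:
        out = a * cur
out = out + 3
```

a=2, cur=9
a < 7 is True; cur > 5 is True
→ out = a * cur = 18
out = 18+3 = 21

21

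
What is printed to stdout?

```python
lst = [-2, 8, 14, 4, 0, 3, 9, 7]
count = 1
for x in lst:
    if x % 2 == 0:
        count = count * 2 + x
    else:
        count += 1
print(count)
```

x=-2: even, count = 1*2+(-2) = 0
x=8: even, count = 0*2+8 = 8
x=14: even, count = 8*2+14 = 30
x=4: even, count = 30*2+4 = 64
x=0: even, count = 64*2+0 = 128
x=3: not even, count = 128+1 = 129
x=9: not even, count = 129+1 = 130
x=7: not even, count = 130+1 = 131

131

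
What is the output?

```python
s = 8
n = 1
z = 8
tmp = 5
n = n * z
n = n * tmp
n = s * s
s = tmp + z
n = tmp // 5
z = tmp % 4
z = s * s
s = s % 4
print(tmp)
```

5

n = 1*8 = 8
n = 8*5 = 40
n = 8*8 = 64
s = 5+8 = 13
n = 5//5 = 1
z = 5%4 = 1
z = 13*13 = 169
s = 13%4 = 1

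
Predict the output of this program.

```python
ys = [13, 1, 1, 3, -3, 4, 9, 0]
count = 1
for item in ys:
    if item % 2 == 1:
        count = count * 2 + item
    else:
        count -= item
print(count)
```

511

item=13: odd, count = 1*2+13 = 15
item=1: odd, count = 15*2+1 = 31
item=1: odd, count = 31*2+1 = 63
item=3: odd, count = 63*2+3 = 129
item=-3: odd, count = 129*2+(-3) = 255
item=4: not odd, count = 255-4 = 251
item=9: odd, count = 251*2+9 = 511
item=0: not odd, count = 511-0 = 511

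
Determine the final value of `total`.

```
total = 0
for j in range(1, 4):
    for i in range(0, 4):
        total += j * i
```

j=1,i=0: total = 0+0 = 0
j=1,i=1: total = 0+1 = 1
j=1,i=2: total = 1+2 = 3
j=1,i=3: total = 3+3 = 6
j=2,i=0: total = 6+0 = 6
j=2,i=1: total = 6+2 = 8
j=2,i=2: total = 8+4 = 12
j=2,i=3: total = 12+6 = 18
j=3,i=0: total = 18+0 = 18
j=3,i=1: total = 18+3 = 21
j=3,i=2: total = 21+6 = 27
j=3,i=3: total = 27+9 = 36

36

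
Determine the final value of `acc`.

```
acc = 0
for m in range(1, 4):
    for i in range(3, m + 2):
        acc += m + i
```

m=2,i=3: acc = 0+5 = 5
m=3,i=3: acc = 5+6 = 11
m=3,i=4: acc = 11+7 = 18

18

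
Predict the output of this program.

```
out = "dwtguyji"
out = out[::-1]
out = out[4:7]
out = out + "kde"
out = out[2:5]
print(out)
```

wkd

reverse → 'ijyugtwd'
slice [4:7] → 'gtw'
+ 'kde' → 'gtwkde'
slice [2:5] → 'wkd'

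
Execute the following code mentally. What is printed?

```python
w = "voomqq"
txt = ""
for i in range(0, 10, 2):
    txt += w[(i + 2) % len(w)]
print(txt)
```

oqvoq

i=0: add w[2]='o' → 'o'
i=2: add w[4]='q' → 'oq'
i=4: add w[0]='v' → 'oqv'
i=6: add w[2]='o' → 'oqvo'
i=8: add w[4]='q' → 'oqvoq'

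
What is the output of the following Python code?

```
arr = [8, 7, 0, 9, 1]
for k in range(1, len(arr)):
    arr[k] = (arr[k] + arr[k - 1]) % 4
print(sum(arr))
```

k=1: arr[1] = (7+8)%4 = 3 → [8, 3, 0, 9, 1]
k=2: arr[2] = (0+3)%4 = 3 → [8, 3, 3, 9, 1]
k=3: arr[3] = (9+3)%4 = 0 → [8, 3, 3, 0, 1]
k=4: arr[4] = (1+0)%4 = 1 → [8, 3, 3, 0, 1]
sum = 15

15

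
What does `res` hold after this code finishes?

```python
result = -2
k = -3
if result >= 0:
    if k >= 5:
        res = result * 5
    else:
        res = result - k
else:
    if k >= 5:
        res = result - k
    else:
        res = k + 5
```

2

result=-2, k=-3
result >= 0 is False; k >= 5 is False
→ res = k + 5 = 2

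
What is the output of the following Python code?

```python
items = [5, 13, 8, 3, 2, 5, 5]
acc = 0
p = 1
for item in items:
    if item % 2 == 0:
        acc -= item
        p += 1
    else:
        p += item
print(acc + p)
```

item=5: not even; p=6
item=13: not even; p=19
item=8: even, acc = 0-8 = -8; p=20
item=3: not even; p=23
item=2: even, acc = (-8)-2 = -10; p=24
item=5: not even; p=29
item=5: not even; p=34
acc+p = (-10)+34 = 24

24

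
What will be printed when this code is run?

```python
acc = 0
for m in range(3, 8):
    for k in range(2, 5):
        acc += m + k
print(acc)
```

120

m=3,k=2: acc = 0+5 = 5
m=3,k=3: acc = 5+6 = 11
m=3,k=4: acc = 11+7 = 18
m=4,k=2: acc = 18+6 = 24
m=4,k=3: acc = 24+7 = 31
m=4,k=4: acc = 31+8 = 39
m=5,k=2: acc = 39+7 = 46
m=5,k=3: acc = 46+8 = 54
m=5,k=4: acc = 54+9 = 63
m=6,k=2: acc = 63+8 = 71
m=6,k=3: acc = 71+9 = 80
m=6,k=4: acc = 80+10 = 90
m=7,k=2: acc = 90+9 = 99
m=7,k=3: acc = 99+10 = 109
m=7,k=4: acc = 109+11 = 120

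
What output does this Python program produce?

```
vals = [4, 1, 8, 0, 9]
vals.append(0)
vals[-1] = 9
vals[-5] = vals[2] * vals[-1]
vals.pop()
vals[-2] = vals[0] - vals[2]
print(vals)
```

append 0 → [4, 1, 8, 0, 9, 0]
vals[-1] = 9 → [4, 1, 8, 0, 9, 9]
vals[-5] = vals[2]*vals[-1] = 8*9 = 72 → [4, 72, 8, 0, 9, 9]
pop() removes 9 → [4, 72, 8, 0, 9]
vals[-2] = vals[0]-vals[2] = 4-8 = -4 → [4, 72, 8, -4, 9]

[4, 72, 8, -4, 9]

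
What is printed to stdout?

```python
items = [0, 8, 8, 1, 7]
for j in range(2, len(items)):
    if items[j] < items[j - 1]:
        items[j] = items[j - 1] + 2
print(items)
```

j=2: 8>=8, unchanged → [0, 8, 8, 1, 7]
j=3: 1<8, items[3] = 8+2 = 10 → [0, 8, 8, 10, 7]
j=4: 7<10, items[4] = 10+2 = 12 → [0, 8, 8, 10, 12]

[0, 8, 8, 10, 12]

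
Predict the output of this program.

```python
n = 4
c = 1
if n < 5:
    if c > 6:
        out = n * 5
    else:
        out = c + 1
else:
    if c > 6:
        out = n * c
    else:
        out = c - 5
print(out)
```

n=4, c=1
n < 5 is True; c > 6 is False
→ out = c + 1 = 2

2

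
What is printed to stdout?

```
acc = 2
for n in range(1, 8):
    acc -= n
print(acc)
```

-26

n=1: acc = 2-1 = 1
n=2: acc = 1-2 = -1
n=3: acc = (-1)-3 = -4
n=4: acc = (-4)-4 = -8
n=5: acc = (-8)-5 = -13
n=6: acc = (-13)-6 = -19
n=7: acc = (-19)-7 = -26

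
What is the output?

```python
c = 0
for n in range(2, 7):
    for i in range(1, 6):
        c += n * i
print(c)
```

n=2,i=1: c = 0+2 = 2
n=2,i=2: c = 2+4 = 6
n=2,i=3: c = 6+6 = 12
n=2,i=4: c = 12+8 = 20
n=2,i=5: c = 20+10 = 30
n=3,i=1: c = 30+3 = 33
n=3,i=2: c = 33+6 = 39
n=3,i=3: c = 39+9 = 48
n=3,i=4: c = 48+12 = 60
n=3,i=5: c = 60+15 = 75
n=4,i=1: c = 75+4 = 79
n=4,i=2: c = 79+8 = 87
n=4,i=3: c = 87+12 = 99
n=4,i=4: c = 99+16 = 115
n=4,i=5: c = 115+20 = 135
n=5,i=1: c = 135+5 = 140
n=5,i=2: c = 140+10 = 150
n=5,i=3: c = 150+15 = 165
n=5,i=4: c = 165+20 = 185
n=5,i=5: c = 185+25 = 210
n=6,i=1: c = 210+6 = 216
n=6,i=2: c = 216+12 = 228
n=6,i=3: c = 228+18 = 246
n=6,i=4: c = 246+24 = 270
n=6,i=5: c = 270+30 = 300

300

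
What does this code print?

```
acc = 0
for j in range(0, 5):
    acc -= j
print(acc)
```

-10

j=0: acc = 0-0 = 0
j=1: acc = 0-1 = -1
j=2: acc = (-1)-2 = -3
j=3: acc = (-3)-3 = -6
j=4: acc = (-6)-4 = -10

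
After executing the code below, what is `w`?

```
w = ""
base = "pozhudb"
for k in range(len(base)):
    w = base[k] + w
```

k=0: prepend 'p' → 'p'
k=1: prepend 'o' → 'op'
k=2: prepend 'z' → 'zop'
k=3: prepend 'h' → 'hzop'
k=4: prepend 'u' → 'uhzop'
k=5: prepend 'd' → 'duhzop'
k=6: prepend 'b' → 'bduhzop'

'bduhzop'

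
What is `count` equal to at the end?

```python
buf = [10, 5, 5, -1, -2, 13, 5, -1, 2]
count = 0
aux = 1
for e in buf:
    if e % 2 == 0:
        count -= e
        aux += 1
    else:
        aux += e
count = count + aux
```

20

e=10: even, count = 0-10 = -10; aux=2
e=5: not even; aux=7
e=5: not even; aux=12
e=-1: not even; aux=11
e=-2: even, count = (-10)-(-2) = -8; aux=12
e=13: not even; aux=25
e=5: not even; aux=30
e=-1: not even; aux=29
e=2: even, count = (-8)-2 = -10; aux=30
count+aux = (-10)+30 = 20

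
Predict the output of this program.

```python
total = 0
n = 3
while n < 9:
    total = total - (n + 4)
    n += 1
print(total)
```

-57

n=3: total = 0-7 = -7
n=4: total = (-7)-8 = -15
n=5: total = (-15)-9 = -24
n=6: total = (-24)-10 = -34
n=7: total = (-34)-11 = -45
n=8: total = (-45)-12 = -57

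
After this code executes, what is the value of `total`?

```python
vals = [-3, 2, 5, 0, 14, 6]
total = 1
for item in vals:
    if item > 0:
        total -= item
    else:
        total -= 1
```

item=-3: not >0, total = 1-1 = 0
item=2: >0, total = 0-2 = -2
item=5: >0, total = (-2)-5 = -7
item=0: not >0, total = (-7)-1 = -8
item=14: >0, total = (-8)-14 = -22
item=6: >0, total = (-22)-6 = -28

-28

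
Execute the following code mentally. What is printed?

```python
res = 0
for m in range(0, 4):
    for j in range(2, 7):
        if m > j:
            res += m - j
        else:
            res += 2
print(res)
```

39

m=0,j=2: not 0>2, res = 0+2 = 2
m=0,j=3: not 0>3, res = 2+2 = 4
m=0,j=4: not 0>4, res = 4+2 = 6
m=0,j=5: not 0>5, res = 6+2 = 8
m=0,j=6: not 0>6, res = 8+2 = 10
m=1,j=2: not 1>2, res = 10+2 = 12
m=1,j=3: not 1>3, res = 12+2 = 14
m=1,j=4: not 1>4, res = 14+2 = 16
m=1,j=5: not 1>5, res = 16+2 = 18
m=1,j=6: not 1>6, res = 18+2 = 20
m=2,j=2: not 2>2, res = 20+2 = 22
m=2,j=3: not 2>3, res = 22+2 = 24
m=2,j=4: not 2>4, res = 24+2 = 26
m=2,j=5: not 2>5, res = 26+2 = 28
m=2,j=6: not 2>6, res = 28+2 = 30
m=3,j=2: 3>2, res = 30+1 = 31
m=3,j=3: not 3>3, res = 31+2 = 33
m=3,j=4: not 3>4, res = 33+2 = 35
m=3,j=5: not 3>5, res = 35+2 = 37
m=3,j=6: not 3>6, res = 37+2 = 39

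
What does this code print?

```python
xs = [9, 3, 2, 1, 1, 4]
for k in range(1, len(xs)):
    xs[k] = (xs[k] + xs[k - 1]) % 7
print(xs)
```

[9, 5, 0, 1, 2, 6]

k=1: xs[1] = (3+9)%7 = 5 → [9, 5, 2, 1, 1, 4]
k=2: xs[2] = (2+5)%7 = 0 → [9, 5, 0, 1, 1, 4]
k=3: xs[3] = (1+0)%7 = 1 → [9, 5, 0, 1, 1, 4]
k=4: xs[4] = (1+1)%7 = 2 → [9, 5, 0, 1, 2, 4]
k=5: xs[5] = (4+2)%7 = 6 → [9, 5, 0, 1, 2, 6]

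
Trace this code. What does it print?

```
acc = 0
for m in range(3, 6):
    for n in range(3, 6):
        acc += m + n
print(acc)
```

72

m=3,n=3: acc = 0+6 = 6
m=3,n=4: acc = 6+7 = 13
m=3,n=5: acc = 13+8 = 21
m=4,n=3: acc = 21+7 = 28
m=4,n=4: acc = 28+8 = 36
m=4,n=5: acc = 36+9 = 45
m=5,n=3: acc = 45+8 = 53
m=5,n=4: acc = 53+9 = 62
m=5,n=5: acc = 62+10 = 72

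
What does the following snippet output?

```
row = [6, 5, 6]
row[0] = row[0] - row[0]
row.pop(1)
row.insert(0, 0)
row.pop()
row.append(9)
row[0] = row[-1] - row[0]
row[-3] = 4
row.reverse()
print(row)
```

[9, 0, 4]

row[0] = row[0]-row[0] = 6-6 = 0 → [0, 5, 6]
pop(1) removes 5 → [0, 6]
insert 0 at 0 → [0, 0, 6]
pop() removes 6 → [0, 0]
append 9 → [0, 0, 9]
row[0] = row[-1]-row[0] = 9-0 = 9 → [9, 0, 9]
row[-3] = 4 → [4, 0, 9]
reverse → [9, 0, 4]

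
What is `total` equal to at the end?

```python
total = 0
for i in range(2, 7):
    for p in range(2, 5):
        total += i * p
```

i=2,p=2: total = 0+4 = 4
i=2,p=3: total = 4+6 = 10
i=2,p=4: total = 10+8 = 18
i=3,p=2: total = 18+6 = 24
i=3,p=3: total = 24+9 = 33
i=3,p=4: total = 33+12 = 45
i=4,p=2: total = 45+8 = 53
i=4,p=3: total = 53+12 = 65
i=4,p=4: total = 65+16 = 81
i=5,p=2: total = 81+10 = 91
i=5,p=3: total = 91+15 = 106
i=5,p=4: total = 106+20 = 126
i=6,p=2: total = 126+12 = 138
i=6,p=3: total = 138+18 = 156
i=6,p=4: total = 156+24 = 180

180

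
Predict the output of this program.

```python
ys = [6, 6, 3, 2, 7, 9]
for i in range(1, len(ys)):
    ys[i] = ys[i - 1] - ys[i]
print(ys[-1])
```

-21

i=1: ys[1] = 6-6 = 0 → [6, 0, 3, 2, 7, 9]
i=2: ys[2] = 0-3 = -3 → [6, 0, -3, 2, 7, 9]
i=3: ys[3] = (-3)-2 = -5 → [6, 0, -3, -5, 7, 9]
i=4: ys[4] = (-5)-7 = -12 → [6, 0, -3, -5, -12, 9]
i=5: ys[5] = (-12)-9 = -21 → [6, 0, -3, -5, -12, -21]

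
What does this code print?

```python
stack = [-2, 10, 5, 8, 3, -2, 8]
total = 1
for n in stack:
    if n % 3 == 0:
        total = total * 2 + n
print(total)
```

5

n=-2: not %3==0
n=10: not %3==0
n=5: not %3==0
n=8: not %3==0
n=3: %3==0, total = 1*2+3 = 5
n=-2: not %3==0
n=8: not %3==0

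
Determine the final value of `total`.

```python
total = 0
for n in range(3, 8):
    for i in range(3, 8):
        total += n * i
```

625

n=3,i=3: total = 0+9 = 9
n=3,i=4: total = 9+12 = 21
n=3,i=5: total = 21+15 = 36
n=3,i=6: total = 36+18 = 54
n=3,i=7: total = 54+21 = 75
n=4,i=3: total = 75+12 = 87
n=4,i=4: total = 87+16 = 103
n=4,i=5: total = 103+20 = 123
n=4,i=6: total = 123+24 = 147
n=4,i=7: total = 147+28 = 175
n=5,i=3: total = 175+15 = 190
n=5,i=4: total = 190+20 = 210
n=5,i=5: total = 210+25 = 235
n=5,i=6: total = 235+30 = 265
n=5,i=7: total = 265+35 = 300
n=6,i=3: total = 300+18 = 318
n=6,i=4: total = 318+24 = 342
n=6,i=5: total = 342+30 = 372
n=6,i=6: total = 372+36 = 408
n=6,i=7: total = 408+42 = 450
n=7,i=3: total = 450+21 = 471
n=7,i=4: total = 471+28 = 499
n=7,i=5: total = 499+35 = 534
n=7,i=6: total = 534+42 = 576
n=7,i=7: total = 576+49 = 625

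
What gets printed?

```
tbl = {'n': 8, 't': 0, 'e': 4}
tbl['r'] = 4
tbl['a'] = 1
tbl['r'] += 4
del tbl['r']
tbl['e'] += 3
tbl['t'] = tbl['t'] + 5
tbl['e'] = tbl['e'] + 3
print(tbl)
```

{'n': 8, 't': 5, 'e': 10, 'a': 1}

tbl['r'] = 4 → {'n': 8, 't': 0, 'e': 4, 'r': 4}
tbl['a'] = 1 → {'n': 8, 't': 0, 'e': 4, 'r': 4, 'a': 1}
tbl['r'] = 4+4 = 8 → {'n': 8, 't': 0, 'e': 4, 'r': 8, 'a': 1}
del 'r' → {'n': 8, 't': 0, 'e': 4, 'a': 1}
tbl['e'] = 4+3 = 7 → {'n': 8, 't': 0, 'e': 7, 'a': 1}
tbl['t'] = tbl['t']+5 = 5 → {'n': 8, 't': 5, 'e': 7, 'a': 1}
tbl['e'] = tbl['e']+3 = 10 → {'n': 8, 't': 5, 'e': 10, 'a': 1}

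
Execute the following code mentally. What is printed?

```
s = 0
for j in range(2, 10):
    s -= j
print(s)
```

j=2: s = 0-2 = -2
j=3: s = (-2)-3 = -5
j=4: s = (-5)-4 = -9
j=5: s = (-9)-5 = -14
j=6: s = (-14)-6 = -20
j=7: s = (-20)-7 = -27
j=8: s = (-27)-8 = -35
j=9: s = (-35)-9 = -44

-44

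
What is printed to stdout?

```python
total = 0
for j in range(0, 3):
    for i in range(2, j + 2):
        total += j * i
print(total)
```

j=1,i=2: total = 0+2 = 2
j=2,i=2: total = 2+4 = 6
j=2,i=3: total = 6+6 = 12

12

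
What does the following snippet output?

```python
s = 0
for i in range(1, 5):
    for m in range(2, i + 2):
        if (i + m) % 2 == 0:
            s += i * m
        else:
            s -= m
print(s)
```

18

i=1,m=2: odd sum, s = 0-2 = -2
i=2,m=2: even sum, s = (-2)+4 = 2
i=2,m=3: odd sum, s = 2-3 = -1
i=3,m=2: odd sum, s = (-1)-2 = -3
i=3,m=3: even sum, s = (-3)+9 = 6
i=3,m=4: odd sum, s = 6-4 = 2
i=4,m=2: even sum, s = 2+8 = 10
i=4,m=3: odd sum, s = 10-3 = 7
i=4,m=4: even sum, s = 7+16 = 23
i=4,m=5: odd sum, s = 23-5 = 18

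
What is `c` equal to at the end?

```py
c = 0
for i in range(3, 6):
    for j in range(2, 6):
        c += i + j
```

90

i=3,j=2: c = 0+5 = 5
i=3,j=3: c = 5+6 = 11
i=3,j=4: c = 11+7 = 18
i=3,j=5: c = 18+8 = 26
i=4,j=2: c = 26+6 = 32
i=4,j=3: c = 32+7 = 39
i=4,j=4: c = 39+8 = 47
i=4,j=5: c = 47+9 = 56
i=5,j=2: c = 56+7 = 63
i=5,j=3: c = 63+8 = 71
i=5,j=4: c = 71+9 = 80
i=5,j=5: c = 80+10 = 90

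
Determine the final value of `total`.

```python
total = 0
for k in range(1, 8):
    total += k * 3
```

84

k=1: total = 0+1*3 = 3
k=2: total = 3+2*3 = 9
k=3: total = 9+3*3 = 18
k=4: total = 18+4*3 = 30
k=5: total = 30+5*3 = 45
k=6: total = 45+6*3 = 63
k=7: total = 63+7*3 = 84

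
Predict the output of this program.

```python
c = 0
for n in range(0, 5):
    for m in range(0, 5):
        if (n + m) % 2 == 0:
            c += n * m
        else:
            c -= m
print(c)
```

28

n=0,m=0: even sum, c = 0+0 = 0
n=0,m=1: odd sum, c = 0-1 = -1
n=0,m=2: even sum, c = (-1)+0 = -1
n=0,m=3: odd sum, c = (-1)-3 = -4
n=0,m=4: even sum, c = (-4)+0 = -4
n=1,m=0: odd sum, c = (-4)-0 = -4
n=1,m=1: even sum, c = (-4)+1 = -3
n=1,m=2: odd sum, c = (-3)-2 = -5
n=1,m=3: even sum, c = (-5)+3 = -2
n=1,m=4: odd sum, c = (-2)-4 = -6
n=2,m=0: even sum, c = (-6)+0 = -6
n=2,m=1: odd sum, c = (-6)-1 = -7
n=2,m=2: even sum, c = (-7)+4 = -3
n=2,m=3: odd sum, c = (-3)-3 = -6
n=2,m=4: even sum, c = (-6)+8 = 2
n=3,m=0: odd sum, c = 2-0 = 2
n=3,m=1: even sum, c = 2+3 = 5
n=3,m=2: odd sum, c = 5-2 = 3
n=3,m=3: even sum, c = 3+9 = 12
n=3,m=4: odd sum, c = 12-4 = 8
n=4,m=0: even sum, c = 8+0 = 8
n=4,m=1: odd sum, c = 8-1 = 7
n=4,m=2: even sum, c = 7+8 = 15
n=4,m=3: odd sum, c = 15-3 = 12
n=4,m=4: even sum, c = 12+16 = 28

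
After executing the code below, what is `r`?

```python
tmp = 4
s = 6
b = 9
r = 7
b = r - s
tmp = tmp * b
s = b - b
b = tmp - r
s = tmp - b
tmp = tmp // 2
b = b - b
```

7

b = 7-6 = 1
tmp = 4*1 = 4
s = 1-1 = 0
b = 4-7 = -3
s = 4-(-3) = 7
tmp = 4//2 = 2
b = (-3)-(-3) = 0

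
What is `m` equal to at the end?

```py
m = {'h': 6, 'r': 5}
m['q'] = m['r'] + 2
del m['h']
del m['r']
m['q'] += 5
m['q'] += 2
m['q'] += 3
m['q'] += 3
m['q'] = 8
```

m['q'] = m['r']+2 = 7 → {'h': 6, 'r': 5, 'q': 7}
del 'h' → {'r': 5, 'q': 7}
del 'r' → {'q': 7}
m['q'] = 7+5 = 12 → {'q': 12}
m['q'] = 12+2 = 14 → {'q': 14}
m['q'] = 14+3 = 17 → {'q': 17}
m['q'] = 17+3 = 20 → {'q': 20}
m['q'] = 8 → {'q': 8}

{'q': 8}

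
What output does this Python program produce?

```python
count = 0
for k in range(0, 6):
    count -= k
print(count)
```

k=0: count = 0-0 = 0
k=1: count = 0-1 = -1
k=2: count = (-1)-2 = -3
k=3: count = (-3)-3 = -6
k=4: count = (-6)-4 = -10
k=5: count = (-10)-5 = -15

-15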